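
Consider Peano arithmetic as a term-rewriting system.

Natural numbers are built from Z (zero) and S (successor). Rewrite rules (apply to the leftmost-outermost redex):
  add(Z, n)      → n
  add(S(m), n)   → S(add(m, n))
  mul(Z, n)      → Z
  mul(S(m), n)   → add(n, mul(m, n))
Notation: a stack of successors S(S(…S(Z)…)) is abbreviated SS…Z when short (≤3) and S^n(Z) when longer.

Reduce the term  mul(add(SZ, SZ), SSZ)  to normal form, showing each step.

Answer: normal form = S^4(Z)  (in 11 steps)

Reduction:
  start: mul(add(SZ, SZ), SSZ)
  →1  mul(S(add(Z, SZ)), SSZ)
  →2  add(SSZ, mul(add(Z, SZ), SSZ))
  →3  S(add(SZ, mul(add(Z, SZ), SSZ)))
  →4  S(S(add(Z, mul(add(Z, SZ), SSZ))))
  →5  S(S(mul(add(Z, SZ), SSZ)))
  →6  S(S(mul(SZ, SSZ)))
  →7  S(S(add(SSZ, mul(Z, SSZ))))
  →8  S(S(S(add(SZ, mul(Z, SSZ)))))
  →9  S(S(S(S(add(Z, mul(Z, SSZ))))))
  →10  S(S(S(S(mul(Z, SSZ)))))
  →11  S^4(Z)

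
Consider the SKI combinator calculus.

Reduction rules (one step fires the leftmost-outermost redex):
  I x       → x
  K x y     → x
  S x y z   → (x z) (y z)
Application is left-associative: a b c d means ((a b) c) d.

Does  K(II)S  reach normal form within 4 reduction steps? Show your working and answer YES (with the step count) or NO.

Answer: YES — reaches normal form I in 2 ≤ 4 steps

Reduction:
  start: K(II)S
  [1] II
  [2] I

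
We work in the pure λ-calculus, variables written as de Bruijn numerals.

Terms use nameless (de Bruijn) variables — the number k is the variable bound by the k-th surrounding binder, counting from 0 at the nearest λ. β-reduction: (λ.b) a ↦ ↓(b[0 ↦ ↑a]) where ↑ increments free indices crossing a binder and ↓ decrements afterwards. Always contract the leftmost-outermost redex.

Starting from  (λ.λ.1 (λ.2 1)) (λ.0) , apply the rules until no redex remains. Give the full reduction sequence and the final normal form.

  start: (λ.λ.1 (λ.2 1)) (λ.0)
  →1  λ.(λ.0) (λ.(λ.0) 1)
  →2  λ.λ.(λ.0) 1
  →3  λ.λ.1

Answer: normal form = λ.λ.1  (in 3 steps)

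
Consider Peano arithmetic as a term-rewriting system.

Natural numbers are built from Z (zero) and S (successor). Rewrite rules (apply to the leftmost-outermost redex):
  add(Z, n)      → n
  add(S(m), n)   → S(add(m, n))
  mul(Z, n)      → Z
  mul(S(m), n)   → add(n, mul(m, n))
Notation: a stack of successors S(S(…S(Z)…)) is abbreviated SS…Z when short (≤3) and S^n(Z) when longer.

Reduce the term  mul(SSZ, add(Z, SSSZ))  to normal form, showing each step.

Answer: normal form = S^6(Z)  (in 13 steps)

Derivation:
  start: mul(SSZ, add(Z, SSSZ))
  step 1: add(add(Z, SSSZ), mul(SZ, add(Z, SSSZ)))
  step 2: add(SSSZ, mul(SZ, add(Z, SSSZ)))
  step 3: S(add(SSZ, mul(SZ, add(Z, SSSZ))))
  step 4: S(S(add(SZ, mul(SZ, add(Z, SSSZ)))))
  step 5: S(S(S(add(Z, mul(SZ, add(Z, SSSZ))))))
  step 6: S(S(S(mul(SZ, add(Z, SSSZ)))))
  step 7: S(S(S(add(add(Z, SSSZ), mul(Z, add(Z, SSSZ))))))
  step 8: S(S(S(add(SSSZ, mul(Z, add(Z, SSSZ))))))
  step 9: S(S(S(S(add(SSZ, mul(Z, add(Z, SSSZ)))))))
  step 10: S(S(S(S(S(add(SZ, mul(Z, add(Z, SSSZ))))))))
  step 11: S(S(S(S(S(S(add(Z, mul(Z, add(Z, SSSZ)))))))))
  step 12: S(S(S(S(S(S(mul(Z, add(Z, SSSZ))))))))
  step 13: S^6(Z)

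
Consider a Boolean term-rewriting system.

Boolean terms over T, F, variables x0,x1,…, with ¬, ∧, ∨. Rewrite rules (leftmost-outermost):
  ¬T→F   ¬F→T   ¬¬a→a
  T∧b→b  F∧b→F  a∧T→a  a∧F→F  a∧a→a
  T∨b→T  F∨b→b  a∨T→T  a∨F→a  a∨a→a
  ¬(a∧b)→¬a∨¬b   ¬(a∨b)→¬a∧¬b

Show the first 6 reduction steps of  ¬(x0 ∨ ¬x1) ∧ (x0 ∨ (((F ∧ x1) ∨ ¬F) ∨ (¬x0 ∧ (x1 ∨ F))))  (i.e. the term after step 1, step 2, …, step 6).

Answer: after 6 steps: (¬x0 ∧ x1) ∧ (x0 ∨ T)

Working:
  start: ¬(x0 ∨ ¬x1) ∧ (x0 ∨ (((F ∧ x1) ∨ ¬F) ∨ (¬x0 ∧ (x1 ∨ F))))
  step 1: (¬x0 ∧ ¬¬x1) ∧ (x0 ∨ (((F ∧ x1) ∨ ¬F) ∨ (¬x0 ∧ (x1 ∨ F))))
  step 2: (¬x0 ∧ x1) ∧ (x0 ∨ (((F ∧ x1) ∨ ¬F) ∨ (¬x0 ∧ (x1 ∨ F))))
  step 3: (¬x0 ∧ x1) ∧ (x0 ∨ ((F ∨ ¬F) ∨ (¬x0 ∧ (x1 ∨ F))))
  step 4: (¬x0 ∧ x1) ∧ (x0 ∨ (¬F ∨ (¬x0 ∧ (x1 ∨ F))))
  step 5: (¬x0 ∧ x1) ∧ (x0 ∨ (T ∨ (¬x0 ∧ (x1 ∨ F))))
  step 6: (¬x0 ∧ x1) ∧ (x0 ∨ T)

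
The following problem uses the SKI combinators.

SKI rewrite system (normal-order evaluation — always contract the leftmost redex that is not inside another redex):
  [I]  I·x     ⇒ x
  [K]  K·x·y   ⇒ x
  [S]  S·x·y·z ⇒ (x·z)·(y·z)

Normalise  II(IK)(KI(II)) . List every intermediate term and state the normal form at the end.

Answer: normal form = KI  (in 4 steps)

Derivation:
  start: II(IK)(KI(II))
  step 1: I(IK)(KI(II))
  step 2: IK(KI(II))
  step 3: K(KI(II))
  step 4: KI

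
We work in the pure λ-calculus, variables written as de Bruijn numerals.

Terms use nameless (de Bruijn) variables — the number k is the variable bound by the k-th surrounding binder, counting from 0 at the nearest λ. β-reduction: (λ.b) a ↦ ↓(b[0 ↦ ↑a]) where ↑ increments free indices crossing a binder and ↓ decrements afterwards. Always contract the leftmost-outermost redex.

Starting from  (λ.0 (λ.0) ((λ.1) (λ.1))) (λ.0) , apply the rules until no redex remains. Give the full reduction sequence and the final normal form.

Answer: normal form = λ.0  (in 4 steps)

Working:
  start: (λ.0 (λ.0) ((λ.1) (λ.1))) (λ.0)
  step 1: (λ.0) (λ.0) ((λ.λ.0) (λ.λ.0))
  step 2: (λ.0) ((λ.λ.0) (λ.λ.0))
  step 3: (λ.λ.0) (λ.λ.0)
  step 4: λ.0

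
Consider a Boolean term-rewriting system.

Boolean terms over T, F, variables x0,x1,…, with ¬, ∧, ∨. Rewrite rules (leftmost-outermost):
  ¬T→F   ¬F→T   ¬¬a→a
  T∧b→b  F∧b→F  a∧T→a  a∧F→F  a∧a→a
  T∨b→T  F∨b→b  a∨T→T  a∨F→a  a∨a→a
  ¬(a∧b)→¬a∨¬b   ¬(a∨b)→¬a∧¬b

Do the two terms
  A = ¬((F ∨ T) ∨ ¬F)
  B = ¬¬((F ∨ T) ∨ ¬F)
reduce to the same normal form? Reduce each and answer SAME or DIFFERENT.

Answer: DIFFERENT — A ⇓ F, B ⇓ T

Working:
Term A:
  start: ¬((F ∨ T) ∨ ¬F)
  [1] ¬(F ∨ T) ∧ ¬¬F
  [2] (¬F ∧ ¬T) ∧ ¬¬F
  [3] (T ∧ ¬T) ∧ ¬¬F
  [4] ¬T ∧ ¬¬F
  [5] F ∧ ¬¬F
  [6] F

Term B:
  start: ¬¬((F ∨ T) ∨ ¬F)
  [1] (F ∨ T) ∨ ¬F
  [2] T ∨ ¬F
  [3] T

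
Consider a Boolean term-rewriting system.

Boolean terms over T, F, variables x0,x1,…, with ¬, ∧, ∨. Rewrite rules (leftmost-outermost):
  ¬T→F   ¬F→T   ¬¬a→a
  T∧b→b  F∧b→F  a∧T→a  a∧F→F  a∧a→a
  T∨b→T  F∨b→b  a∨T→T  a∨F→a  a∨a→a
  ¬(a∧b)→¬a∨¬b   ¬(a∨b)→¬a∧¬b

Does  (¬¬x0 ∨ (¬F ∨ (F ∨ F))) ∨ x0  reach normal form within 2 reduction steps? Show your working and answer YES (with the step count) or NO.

Answer: NO — after 2 steps the term is (x0 ∨ (T ∨ (F ∨ F))) ∨ x0, not yet normal

Derivation:
  start: (¬¬x0 ∨ (¬F ∨ (F ∨ F))) ∨ x0
  step 1: (x0 ∨ (¬F ∨ (F ∨ F))) ∨ x0
  step 2: (x0 ∨ (T ∨ (F ∨ F))) ∨ x0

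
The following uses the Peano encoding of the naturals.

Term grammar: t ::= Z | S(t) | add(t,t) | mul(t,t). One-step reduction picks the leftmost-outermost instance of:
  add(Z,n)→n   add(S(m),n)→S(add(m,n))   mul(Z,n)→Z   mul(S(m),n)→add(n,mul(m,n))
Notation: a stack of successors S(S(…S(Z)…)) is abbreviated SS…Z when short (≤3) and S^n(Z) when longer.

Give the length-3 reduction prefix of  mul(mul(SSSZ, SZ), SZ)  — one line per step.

  start: mul(mul(SSSZ, SZ), SZ)
  →1  mul(add(SZ, mul(SSZ, SZ)), SZ)
  →2  mul(S(add(Z, mul(SSZ, SZ))), SZ)
  →3  add(SZ, mul(add(Z, mul(SSZ, SZ)), SZ))

Answer: after 3 steps: add(SZ, mul(add(Z, mul(SSZ, SZ)), SZ))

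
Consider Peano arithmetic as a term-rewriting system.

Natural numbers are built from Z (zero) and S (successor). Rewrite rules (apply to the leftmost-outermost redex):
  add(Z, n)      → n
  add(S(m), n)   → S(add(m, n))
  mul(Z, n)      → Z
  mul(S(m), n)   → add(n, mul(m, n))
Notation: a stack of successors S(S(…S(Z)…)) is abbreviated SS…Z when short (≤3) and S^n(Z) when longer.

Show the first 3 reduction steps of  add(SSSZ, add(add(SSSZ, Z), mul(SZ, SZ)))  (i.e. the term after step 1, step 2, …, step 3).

  start: add(SSSZ, add(add(SSSZ, Z), mul(SZ, SZ)))
  [1] S(add(SSZ, add(add(SSSZ, Z), mul(SZ, SZ))))
  [2] S(S(add(SZ, add(add(SSSZ, Z), mul(SZ, SZ)))))
  [3] S(S(S(add(Z, add(add(SSSZ, Z), mul(SZ, SZ))))))

Answer: after 3 steps: S(S(S(add(Z, add(add(SSSZ, Z), mul(SZ, SZ))))))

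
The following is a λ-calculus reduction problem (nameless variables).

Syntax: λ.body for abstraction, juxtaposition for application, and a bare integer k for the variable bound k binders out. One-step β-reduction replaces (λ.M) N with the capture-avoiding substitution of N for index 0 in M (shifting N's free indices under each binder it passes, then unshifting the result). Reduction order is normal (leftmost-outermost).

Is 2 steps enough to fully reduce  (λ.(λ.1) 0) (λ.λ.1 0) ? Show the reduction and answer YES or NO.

Answer: YES — reaches normal form λ.λ.1 0 in 2 ≤ 2 steps

Derivation:
  start: (λ.(λ.1) 0) (λ.λ.1 0)
  →1  (λ.λ.λ.1 0) (λ.λ.1 0)
  →2  λ.λ.1 0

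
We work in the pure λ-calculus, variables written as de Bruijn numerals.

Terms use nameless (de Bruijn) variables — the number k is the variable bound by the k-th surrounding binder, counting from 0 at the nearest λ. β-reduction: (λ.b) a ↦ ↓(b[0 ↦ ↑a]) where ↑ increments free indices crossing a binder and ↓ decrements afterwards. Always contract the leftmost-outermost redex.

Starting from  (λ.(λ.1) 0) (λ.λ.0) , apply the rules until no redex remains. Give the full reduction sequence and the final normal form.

Answer: normal form = λ.λ.0  (in 2 steps)

Working:
  start: (λ.(λ.1) 0) (λ.λ.0)
  [1] (λ.λ.λ.0) (λ.λ.0)
  [2] λ.λ.0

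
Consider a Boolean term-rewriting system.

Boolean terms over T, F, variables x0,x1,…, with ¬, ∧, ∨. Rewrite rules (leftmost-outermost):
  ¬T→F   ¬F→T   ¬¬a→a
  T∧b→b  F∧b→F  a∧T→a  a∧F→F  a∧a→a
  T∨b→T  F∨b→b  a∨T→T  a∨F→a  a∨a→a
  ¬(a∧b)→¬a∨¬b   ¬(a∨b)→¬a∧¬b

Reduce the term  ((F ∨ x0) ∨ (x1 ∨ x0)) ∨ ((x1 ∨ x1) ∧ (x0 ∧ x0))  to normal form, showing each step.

  start: ((F ∨ x0) ∨ (x1 ∨ x0)) ∨ ((x1 ∨ x1) ∧ (x0 ∧ x0))
  →1  (x0 ∨ (x1 ∨ x0)) ∨ ((x1 ∨ x1) ∧ (x0 ∧ x0))
  →2  (x0 ∨ (x1 ∨ x0)) ∨ (x1 ∧ (x0 ∧ x0))
  →3  (x0 ∨ (x1 ∨ x0)) ∨ (x1 ∧ x0)

Answer: normal form = (x0 ∨ (x1 ∨ x0)) ∨ (x1 ∧ x0)  (in 3 steps)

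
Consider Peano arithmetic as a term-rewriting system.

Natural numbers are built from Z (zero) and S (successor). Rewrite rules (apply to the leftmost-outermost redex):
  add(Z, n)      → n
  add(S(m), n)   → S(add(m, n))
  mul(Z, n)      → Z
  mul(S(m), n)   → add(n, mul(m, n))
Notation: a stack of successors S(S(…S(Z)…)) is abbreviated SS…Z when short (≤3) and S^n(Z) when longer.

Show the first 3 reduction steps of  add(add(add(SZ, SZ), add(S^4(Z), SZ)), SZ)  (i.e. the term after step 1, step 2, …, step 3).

Answer: after 3 steps: S(add(add(add(Z, SZ), add(S^4(Z), SZ)), SZ))

Working:
  start: add(add(add(SZ, SZ), add(S^4(Z), SZ)), SZ)
  step 1: add(add(S(add(Z, SZ)), add(S^4(Z), SZ)), SZ)
  step 2: add(S(add(add(Z, SZ), add(S^4(Z), SZ))), SZ)
  step 3: S(add(add(add(Z, SZ), add(S^4(Z), SZ)), SZ))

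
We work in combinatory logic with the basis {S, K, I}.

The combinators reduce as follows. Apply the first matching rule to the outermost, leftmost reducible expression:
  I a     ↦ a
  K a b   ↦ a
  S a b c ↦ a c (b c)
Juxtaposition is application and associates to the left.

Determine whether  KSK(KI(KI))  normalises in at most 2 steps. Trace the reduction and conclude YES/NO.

  start: KSK(KI(KI))
  step 1: S(KI(KI))
  step 2: SI

Answer: YES — reaches normal form SI in 2 ≤ 2 steps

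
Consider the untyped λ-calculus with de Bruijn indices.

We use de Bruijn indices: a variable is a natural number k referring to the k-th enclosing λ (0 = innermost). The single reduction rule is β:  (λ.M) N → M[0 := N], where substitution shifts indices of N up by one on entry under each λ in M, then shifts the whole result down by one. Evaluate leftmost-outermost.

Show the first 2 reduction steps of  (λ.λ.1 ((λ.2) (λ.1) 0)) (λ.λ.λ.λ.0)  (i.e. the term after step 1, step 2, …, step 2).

  start: (λ.λ.1 ((λ.2) (λ.1) 0)) (λ.λ.λ.λ.0)
  [1] λ.(λ.λ.λ.λ.0) ((λ.λ.λ.λ.λ.0) (λ.1) 0)
  [2] λ.λ.λ.λ.0

Answer: after 2 steps: λ.λ.λ.λ.0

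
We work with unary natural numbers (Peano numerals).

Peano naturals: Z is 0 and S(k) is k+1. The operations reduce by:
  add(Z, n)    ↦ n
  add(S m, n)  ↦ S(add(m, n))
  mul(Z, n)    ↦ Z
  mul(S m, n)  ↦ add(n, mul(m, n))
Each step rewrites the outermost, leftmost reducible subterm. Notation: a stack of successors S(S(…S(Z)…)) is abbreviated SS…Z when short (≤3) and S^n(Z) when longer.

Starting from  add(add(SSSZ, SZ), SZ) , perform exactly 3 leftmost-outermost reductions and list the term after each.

Answer: after 3 steps: S(add(S(add(SZ, SZ)), SZ))

Working:
  start: add(add(SSSZ, SZ), SZ)
  →1  add(S(add(SSZ, SZ)), SZ)
  →2  S(add(add(SSZ, SZ), SZ))
  →3  S(add(S(add(SZ, SZ)), SZ))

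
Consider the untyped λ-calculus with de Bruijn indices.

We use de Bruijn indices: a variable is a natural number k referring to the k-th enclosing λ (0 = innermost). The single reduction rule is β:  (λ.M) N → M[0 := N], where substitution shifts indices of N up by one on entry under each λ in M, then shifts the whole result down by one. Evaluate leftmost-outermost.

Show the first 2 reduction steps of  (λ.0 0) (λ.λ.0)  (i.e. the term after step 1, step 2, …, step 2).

Answer: after 2 steps: λ.0

Derivation:
  start: (λ.0 0) (λ.λ.0)
  [1] (λ.λ.0) (λ.λ.0)
  [2] λ.0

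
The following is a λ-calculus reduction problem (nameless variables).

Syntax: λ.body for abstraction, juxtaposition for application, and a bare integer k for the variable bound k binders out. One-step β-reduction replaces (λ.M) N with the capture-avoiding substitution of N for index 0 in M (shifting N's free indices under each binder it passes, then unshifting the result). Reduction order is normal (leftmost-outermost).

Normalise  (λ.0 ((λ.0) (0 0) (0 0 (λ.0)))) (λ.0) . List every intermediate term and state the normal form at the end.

  start: (λ.0 ((λ.0) (0 0) (0 0 (λ.0)))) (λ.0)
  [1] (λ.0) ((λ.0) ((λ.0) (λ.0)) ((λ.0) (λ.0) (λ.0)))
  [2] (λ.0) ((λ.0) (λ.0)) ((λ.0) (λ.0) (λ.0))
  [3] (λ.0) (λ.0) ((λ.0) (λ.0) (λ.0))
  [4] (λ.0) ((λ.0) (λ.0) (λ.0))
  [5] (λ.0) (λ.0) (λ.0)
  [6] (λ.0) (λ.0)
  [7] λ.0

Answer: normal form = λ.0  (in 7 steps)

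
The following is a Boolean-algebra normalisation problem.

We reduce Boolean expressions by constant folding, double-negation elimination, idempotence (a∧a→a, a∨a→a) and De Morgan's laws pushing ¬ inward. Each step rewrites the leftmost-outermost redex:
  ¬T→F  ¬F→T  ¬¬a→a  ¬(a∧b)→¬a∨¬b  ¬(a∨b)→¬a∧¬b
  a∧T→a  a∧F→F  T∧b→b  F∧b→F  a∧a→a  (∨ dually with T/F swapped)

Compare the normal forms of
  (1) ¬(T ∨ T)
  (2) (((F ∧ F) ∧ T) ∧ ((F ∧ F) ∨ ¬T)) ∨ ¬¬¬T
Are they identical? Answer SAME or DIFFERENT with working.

Answer: SAME — A ⇓ F, B ⇓ F

Reduction:
Term A:
  start: ¬(T ∨ T)
  step 1: ¬T ∧ ¬T
  step 2: ¬T
  step 3: F

Term B:
  start: (((F ∧ F) ∧ T) ∧ ((F ∧ F) ∨ ¬T)) ∨ ¬¬¬T
  step 1: ((F ∧ F) ∧ ((F ∧ F) ∨ ¬T)) ∨ ¬¬¬T
  step 2: (F ∧ ((F ∧ F) ∨ ¬T)) ∨ ¬¬¬T
  step 3: F ∨ ¬¬¬T
  step 4: ¬¬¬T
  step 5: ¬T
  step 6: F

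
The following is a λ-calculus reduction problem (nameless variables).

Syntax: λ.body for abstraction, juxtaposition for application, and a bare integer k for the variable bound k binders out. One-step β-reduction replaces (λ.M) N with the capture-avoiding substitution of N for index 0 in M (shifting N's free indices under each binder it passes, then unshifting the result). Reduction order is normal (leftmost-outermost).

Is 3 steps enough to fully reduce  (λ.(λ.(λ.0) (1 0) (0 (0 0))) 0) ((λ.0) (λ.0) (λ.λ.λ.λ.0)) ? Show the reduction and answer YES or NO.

  start: (λ.(λ.(λ.0) (1 0) (0 (0 0))) 0) ((λ.0) (λ.0) (λ.λ.λ.λ.0))
  [1] (λ.(λ.0) ((λ.0) (λ.0) (λ.λ.λ.λ.0) 0) (0 (0 0))) ((λ.0) (λ.0) (λ.λ.λ.λ.0))
  [2] (λ.0) ((λ.0) (λ.0) (λ.λ.λ.λ.0) ((λ.0) (λ.0) (λ.λ.λ.λ.0))) ((λ.0) (λ.0) (λ.λ.λ.λ.0) ((λ.0) (λ.0) (λ.λ.λ.λ.0) ((λ.0) (λ.0) (λ.λ.λ.λ.0))))
  [3] (λ.0) (λ.0) (λ.λ.λ.λ.0) ((λ.0) (λ.0) (λ.λ.λ.λ.0)) ((λ.0) (λ.0) (λ.λ.λ.λ.0) ((λ.0) (λ.0) (λ.λ.λ.λ.0) ((λ.0) (λ.0) (λ.λ.λ.λ.0))))

Answer: NO — after 3 steps the term is (λ.0) (λ.0) (λ.λ.λ.λ.0) ((λ.0) (λ.0) (λ.λ.λ.λ.0)) ((λ.0) (λ.0) (λ.λ.λ.λ.0) ((λ.0) (λ.0) (λ.λ.λ.λ.0) ((λ.0) (λ.0) (λ.λ.λ.λ.0)))), not yet normal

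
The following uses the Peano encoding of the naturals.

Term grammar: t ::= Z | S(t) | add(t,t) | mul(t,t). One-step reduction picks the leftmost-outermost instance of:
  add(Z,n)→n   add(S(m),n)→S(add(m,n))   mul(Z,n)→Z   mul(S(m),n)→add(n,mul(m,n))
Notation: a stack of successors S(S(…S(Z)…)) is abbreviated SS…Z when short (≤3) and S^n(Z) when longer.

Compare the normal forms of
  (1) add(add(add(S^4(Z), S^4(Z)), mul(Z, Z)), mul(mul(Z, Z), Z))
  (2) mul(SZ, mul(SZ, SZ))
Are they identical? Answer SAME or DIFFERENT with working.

Term A:
  start: add(add(add(S^4(Z), S^4(Z)), mul(Z, Z)), mul(mul(Z, Z), Z))
  [1] add(add(S(add(SSSZ, S^4(Z))), mul(Z, Z)), mul(mul(Z, Z), Z))
  [2] add(S(add(add(SSSZ, S^4(Z)), mul(Z, Z))), mul(mul(Z, Z), Z))
  [3] S(add(add(add(SSSZ, S^4(Z)), mul(Z, Z)), mul(mul(Z, Z), Z)))
  [4] S(add(add(S(add(SSZ, S^4(Z))), mul(Z, Z)), mul(mul(Z, Z), Z)))
  [5] S(add(S(add(add(SSZ, S^4(Z)), mul(Z, Z))), mul(mul(Z, Z), Z)))
  [6] S(S(add(add(add(SSZ, S^4(Z)), mul(Z, Z)), mul(mul(Z, Z), Z))))
  [7] S(S(add(add(S(add(SZ, S^4(Z))), mul(Z, Z)), mul(mul(Z, Z), Z))))
  [8] S(S(add(S(add(add(SZ, S^4(Z)), mul(Z, Z))), mul(mul(Z, Z), Z))))
  [9] S(S(S(add(add(add(SZ, S^4(Z)), mul(Z, Z)), mul(mul(Z, Z), Z)))))
  [10] S(S(S(add(add(S(add(Z, S^4(Z))), mul(Z, Z)), mul(mul(Z, Z), Z)))))
  [11] S(S(S(add(S(add(add(Z, S^4(Z)), mul(Z, Z))), mul(mul(Z, Z), Z)))))
  [12] S(S(S(S(add(add(add(Z, S^4(Z)), mul(Z, Z)), mul(mul(Z, Z), Z))))))
  [13] S(S(S(S(add(add(S^4(Z), mul(Z, Z)), mul(mul(Z, Z), Z))))))
  [14] S(S(S(S(add(S(add(SSSZ, mul(Z, Z))), mul(mul(Z, Z), Z))))))
  [15] S(S(S(S(S(add(add(SSSZ, mul(Z, Z)), mul(mul(Z, Z), Z)))))))
  [16] S(S(S(S(S(add(S(add(SSZ, mul(Z, Z))), mul(mul(Z, Z), Z)))))))
  [17] S(S(S(S(S(S(add(add(SSZ, mul(Z, Z)), mul(mul(Z, Z), Z))))))))
  [18] S(S(S(S(S(S(add(S(add(SZ, mul(Z, Z))), mul(mul(Z, Z), Z))))))))
  [19] S(S(S(S(S(S(S(add(add(SZ, mul(Z, Z)), mul(mul(Z, Z), Z)))))))))
  [20] S(S(S(S(S(S(S(add(S(add(Z, mul(Z, Z))), mul(mul(Z, Z), Z)))))))))
  [21] S(S(S(S(S(S(S(S(add(add(Z, mul(Z, Z)), mul(mul(Z, Z), Z))))))))))
  [22] S(S(S(S(S(S(S(S(add(mul(Z, Z), mul(mul(Z, Z), Z))))))))))
  [23] S(S(S(S(S(S(S(S(add(Z, mul(mul(Z, Z), Z))))))))))
  [24] S(S(S(S(S(S(S(S(mul(mul(Z, Z), Z)))))))))
  [25] S(S(S(S(S(S(S(S(mul(Z, Z)))))))))
  [26] S^8(Z)

Term B:
  start: mul(SZ, mul(SZ, SZ))
  [1] add(mul(SZ, SZ), mul(Z, mul(SZ, SZ)))
  [2] add(add(SZ, mul(Z, SZ)), mul(Z, mul(SZ, SZ)))
  [3] add(S(add(Z, mul(Z, SZ))), mul(Z, mul(SZ, SZ)))
  [4] S(add(add(Z, mul(Z, SZ)), mul(Z, mul(SZ, SZ))))
  [5] S(add(mul(Z, SZ), mul(Z, mul(SZ, SZ))))
  [6] S(add(Z, mul(Z, mul(SZ, SZ))))
  [7] S(mul(Z, mul(SZ, SZ)))
  [8] SZ

Answer: DIFFERENT — A ⇓ S^8(Z), B ⇓ SZ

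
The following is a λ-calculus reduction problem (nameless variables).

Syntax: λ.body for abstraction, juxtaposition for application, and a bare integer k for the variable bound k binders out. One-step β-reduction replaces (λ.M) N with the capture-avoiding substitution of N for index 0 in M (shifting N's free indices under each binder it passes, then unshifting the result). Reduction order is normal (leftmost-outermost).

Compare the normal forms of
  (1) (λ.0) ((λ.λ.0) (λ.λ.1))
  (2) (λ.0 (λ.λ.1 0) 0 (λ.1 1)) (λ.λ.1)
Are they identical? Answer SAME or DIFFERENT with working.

Answer: DIFFERENT — A ⇓ λ.0, B ⇓ λ.λ.λ.λ.1

Derivation:
Term A:
  start: (λ.0) ((λ.λ.0) (λ.λ.1))
  [1] (λ.λ.0) (λ.λ.1)
  [2] λ.0

Term B:
  start: (λ.0 (λ.λ.1 0) 0 (λ.1 1)) (λ.λ.1)
  [1] (λ.λ.1) (λ.λ.1 0) (λ.λ.1) (λ.(λ.λ.1) (λ.λ.1))
  [2] (λ.λ.λ.1 0) (λ.λ.1) (λ.(λ.λ.1) (λ.λ.1))
  [3] (λ.λ.1 0) (λ.(λ.λ.1) (λ.λ.1))
  [4] λ.(λ.(λ.λ.1) (λ.λ.1)) 0
  [5] λ.(λ.λ.1) (λ.λ.1)
  [6] λ.λ.λ.λ.1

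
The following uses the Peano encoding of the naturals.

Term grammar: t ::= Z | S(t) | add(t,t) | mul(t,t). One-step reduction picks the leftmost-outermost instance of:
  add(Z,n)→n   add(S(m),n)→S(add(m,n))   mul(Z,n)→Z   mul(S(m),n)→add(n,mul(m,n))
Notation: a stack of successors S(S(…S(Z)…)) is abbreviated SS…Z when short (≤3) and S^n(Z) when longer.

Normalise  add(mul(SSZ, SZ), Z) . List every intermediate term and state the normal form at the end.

Answer: normal form = SSZ  (in 10 steps)

Working:
  start: add(mul(SSZ, SZ), Z)
  [1] add(add(SZ, mul(SZ, SZ)), Z)
  [2] add(S(add(Z, mul(SZ, SZ))), Z)
  [3] S(add(add(Z, mul(SZ, SZ)), Z))
  [4] S(add(mul(SZ, SZ), Z))
  [5] S(add(add(SZ, mul(Z, SZ)), Z))
  [6] S(add(S(add(Z, mul(Z, SZ))), Z))
  [7] S(S(add(add(Z, mul(Z, SZ)), Z)))
  [8] S(S(add(mul(Z, SZ), Z)))
  [9] S(S(add(Z, Z)))
  [10] SSZ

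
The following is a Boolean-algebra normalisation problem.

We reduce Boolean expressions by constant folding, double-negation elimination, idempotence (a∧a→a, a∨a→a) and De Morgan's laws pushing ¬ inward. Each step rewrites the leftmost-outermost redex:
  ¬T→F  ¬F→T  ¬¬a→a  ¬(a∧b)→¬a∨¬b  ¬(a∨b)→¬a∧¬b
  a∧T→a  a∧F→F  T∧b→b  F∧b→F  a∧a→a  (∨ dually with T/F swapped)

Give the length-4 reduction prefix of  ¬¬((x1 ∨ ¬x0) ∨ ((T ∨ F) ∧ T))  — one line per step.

  start: ¬¬((x1 ∨ ¬x0) ∨ ((T ∨ F) ∧ T))
  step 1: (x1 ∨ ¬x0) ∨ ((T ∨ F) ∧ T)
  step 2: (x1 ∨ ¬x0) ∨ (T ∨ F)
  step 3: (x1 ∨ ¬x0) ∨ T
  step 4: T

Answer: after 4 steps: T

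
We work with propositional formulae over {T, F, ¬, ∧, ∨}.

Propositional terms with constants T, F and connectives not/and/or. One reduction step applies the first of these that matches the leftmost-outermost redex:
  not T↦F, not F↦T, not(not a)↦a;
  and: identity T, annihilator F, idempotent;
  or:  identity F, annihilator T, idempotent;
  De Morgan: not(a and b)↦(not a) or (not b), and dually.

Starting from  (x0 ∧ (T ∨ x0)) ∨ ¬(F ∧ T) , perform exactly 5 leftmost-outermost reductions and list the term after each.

Answer: after 5 steps: x0 ∨ T

Reduction:
  start: (x0 ∧ (T ∨ x0)) ∨ ¬(F ∧ T)
  [1] (x0 ∧ T) ∨ ¬(F ∧ T)
  [2] x0 ∨ ¬(F ∧ T)
  [3] x0 ∨ (¬F ∨ ¬T)
  [4] x0 ∨ (T ∨ ¬T)
  [5] x0 ∨ T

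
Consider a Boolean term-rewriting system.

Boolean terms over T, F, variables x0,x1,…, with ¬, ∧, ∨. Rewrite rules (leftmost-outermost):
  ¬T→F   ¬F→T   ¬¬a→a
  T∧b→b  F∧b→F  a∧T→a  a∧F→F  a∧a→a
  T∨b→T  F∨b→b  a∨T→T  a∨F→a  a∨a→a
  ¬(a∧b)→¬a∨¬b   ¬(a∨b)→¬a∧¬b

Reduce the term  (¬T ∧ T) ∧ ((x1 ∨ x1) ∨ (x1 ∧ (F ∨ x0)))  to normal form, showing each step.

  start: (¬T ∧ T) ∧ ((x1 ∨ x1) ∨ (x1 ∧ (F ∨ x0)))
  step 1: ¬T ∧ ((x1 ∨ x1) ∨ (x1 ∧ (F ∨ x0)))
  step 2: F ∧ ((x1 ∨ x1) ∨ (x1 ∧ (F ∨ x0)))
  step 3: F

Answer: normal form = F  (in 3 steps)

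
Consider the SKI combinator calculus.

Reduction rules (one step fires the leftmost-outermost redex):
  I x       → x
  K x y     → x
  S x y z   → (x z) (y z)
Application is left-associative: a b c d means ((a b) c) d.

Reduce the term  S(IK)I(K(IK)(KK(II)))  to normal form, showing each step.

Answer: normal form = K  (in 5 steps)

Working:
  start: S(IK)I(K(IK)(KK(II)))
  [1] IK(K(IK)(KK(II)))(I(K(IK)(KK(II))))
  [2] K(K(IK)(KK(II)))(I(K(IK)(KK(II))))
  [3] K(IK)(KK(II))
  [4] IK
  [5] K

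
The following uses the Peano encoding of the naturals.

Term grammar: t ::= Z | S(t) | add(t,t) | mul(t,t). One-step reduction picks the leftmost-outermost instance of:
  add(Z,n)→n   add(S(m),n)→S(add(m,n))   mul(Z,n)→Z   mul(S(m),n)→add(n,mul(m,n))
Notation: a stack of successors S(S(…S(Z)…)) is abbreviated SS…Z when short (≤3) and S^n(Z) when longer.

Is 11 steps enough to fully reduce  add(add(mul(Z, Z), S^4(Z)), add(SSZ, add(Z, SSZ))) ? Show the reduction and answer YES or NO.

Answer: YES — reaches normal form S^8(Z) in 11 ≤ 11 steps

Reduction:
  start: add(add(mul(Z, Z), S^4(Z)), add(SSZ, add(Z, SSZ)))
  step 1: add(add(Z, S^4(Z)), add(SSZ, add(Z, SSZ)))
  step 2: add(S^4(Z), add(SSZ, add(Z, SSZ)))
  step 3: S(add(SSSZ, add(SSZ, add(Z, SSZ))))
  step 4: S(S(add(SSZ, add(SSZ, add(Z, SSZ)))))
  step 5: S(S(S(add(SZ, add(SSZ, add(Z, SSZ))))))
  step 6: S(S(S(S(add(Z, add(SSZ, add(Z, SSZ)))))))
  step 7: S(S(S(S(add(SSZ, add(Z, SSZ))))))
  step 8: S(S(S(S(S(add(SZ, add(Z, SSZ)))))))
  step 9: S(S(S(S(S(S(add(Z, add(Z, SSZ))))))))
  step 10: S(S(S(S(S(S(add(Z, SSZ)))))))
  step 11: S^8(Z)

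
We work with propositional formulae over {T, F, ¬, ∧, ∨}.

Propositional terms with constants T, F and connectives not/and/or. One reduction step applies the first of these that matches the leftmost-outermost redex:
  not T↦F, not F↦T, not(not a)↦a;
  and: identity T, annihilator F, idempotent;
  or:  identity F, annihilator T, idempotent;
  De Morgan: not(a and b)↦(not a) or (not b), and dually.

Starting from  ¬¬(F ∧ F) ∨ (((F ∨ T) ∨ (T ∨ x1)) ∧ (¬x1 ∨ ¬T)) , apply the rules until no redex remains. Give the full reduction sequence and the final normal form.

  start: ¬¬(F ∧ F) ∨ (((F ∨ T) ∨ (T ∨ x1)) ∧ (¬x1 ∨ ¬T))
  [1] (F ∧ F) ∨ (((F ∨ T) ∨ (T ∨ x1)) ∧ (¬x1 ∨ ¬T))
  [2] F ∨ (((F ∨ T) ∨ (T ∨ x1)) ∧ (¬x1 ∨ ¬T))
  [3] ((F ∨ T) ∨ (T ∨ x1)) ∧ (¬x1 ∨ ¬T)
  [4] (T ∨ (T ∨ x1)) ∧ (¬x1 ∨ ¬T)
  [5] T ∧ (¬x1 ∨ ¬T)
  [6] ¬x1 ∨ ¬T
  [7] ¬x1 ∨ F
  [8] ¬x1

Answer: normal form = ¬x1  (in 8 steps)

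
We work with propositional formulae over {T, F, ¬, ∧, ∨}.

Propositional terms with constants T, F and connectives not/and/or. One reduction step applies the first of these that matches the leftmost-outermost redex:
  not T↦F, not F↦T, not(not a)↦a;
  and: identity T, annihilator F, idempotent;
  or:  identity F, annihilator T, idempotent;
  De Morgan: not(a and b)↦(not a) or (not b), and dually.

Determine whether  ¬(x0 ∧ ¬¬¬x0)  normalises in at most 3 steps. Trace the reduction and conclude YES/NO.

  start: ¬(x0 ∧ ¬¬¬x0)
  [1] ¬x0 ∨ ¬¬¬¬x0
  [2] ¬x0 ∨ ¬¬x0
  [3] ¬x0 ∨ x0

Answer: YES — reaches normal form ¬x0 ∨ x0 in 3 ≤ 3 steps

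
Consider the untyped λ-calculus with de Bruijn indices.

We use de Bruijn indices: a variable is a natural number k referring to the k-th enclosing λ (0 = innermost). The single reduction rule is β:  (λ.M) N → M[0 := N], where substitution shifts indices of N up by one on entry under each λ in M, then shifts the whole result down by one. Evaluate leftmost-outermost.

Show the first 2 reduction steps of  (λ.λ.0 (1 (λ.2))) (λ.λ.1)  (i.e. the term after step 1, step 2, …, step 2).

  start: (λ.λ.0 (1 (λ.2))) (λ.λ.1)
  step 1: λ.0 ((λ.λ.1) (λ.λ.λ.1))
  step 2: λ.0 (λ.λ.λ.λ.1)

Answer: after 2 steps: λ.0 (λ.λ.λ.λ.1)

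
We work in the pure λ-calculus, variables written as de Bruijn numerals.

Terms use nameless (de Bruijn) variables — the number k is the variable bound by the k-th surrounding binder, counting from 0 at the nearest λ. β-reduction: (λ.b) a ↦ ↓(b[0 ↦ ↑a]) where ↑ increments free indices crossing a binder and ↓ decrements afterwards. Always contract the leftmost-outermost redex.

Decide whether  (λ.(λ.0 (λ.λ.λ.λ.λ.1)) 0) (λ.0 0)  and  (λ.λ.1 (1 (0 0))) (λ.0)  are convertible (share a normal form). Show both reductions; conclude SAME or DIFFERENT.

Term A:
  start: (λ.(λ.0 (λ.λ.λ.λ.λ.1)) 0) (λ.0 0)
  step 1: (λ.0 (λ.λ.λ.λ.λ.1)) (λ.0 0)
  step 2: (λ.0 0) (λ.λ.λ.λ.λ.1)
  step 3: (λ.λ.λ.λ.λ.1) (λ.λ.λ.λ.λ.1)
  step 4: λ.λ.λ.λ.1

Term B:
  start: (λ.λ.1 (1 (0 0))) (λ.0)
  step 1: λ.(λ.0) ((λ.0) (0 0))
  step 2: λ.(λ.0) (0 0)
  step 3: λ.0 0

Answer: DIFFERENT — A ⇓ λ.λ.λ.λ.1, B ⇓ λ.0 0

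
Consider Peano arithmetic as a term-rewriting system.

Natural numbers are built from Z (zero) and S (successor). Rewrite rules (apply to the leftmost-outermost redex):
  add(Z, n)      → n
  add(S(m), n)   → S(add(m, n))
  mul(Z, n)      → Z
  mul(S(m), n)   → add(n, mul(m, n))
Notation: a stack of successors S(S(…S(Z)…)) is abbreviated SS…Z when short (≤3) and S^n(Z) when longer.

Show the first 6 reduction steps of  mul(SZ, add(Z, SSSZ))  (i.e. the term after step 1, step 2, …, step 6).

  start: mul(SZ, add(Z, SSSZ))
  step 1: add(add(Z, SSSZ), mul(Z, add(Z, SSSZ)))
  step 2: add(SSSZ, mul(Z, add(Z, SSSZ)))
  step 3: S(add(SSZ, mul(Z, add(Z, SSSZ))))
  step 4: S(S(add(SZ, mul(Z, add(Z, SSSZ)))))
  step 5: S(S(S(add(Z, mul(Z, add(Z, SSSZ))))))
  step 6: S(S(S(mul(Z, add(Z, SSSZ)))))

Answer: after 6 steps: S(S(S(mul(Z, add(Z, SSSZ)))))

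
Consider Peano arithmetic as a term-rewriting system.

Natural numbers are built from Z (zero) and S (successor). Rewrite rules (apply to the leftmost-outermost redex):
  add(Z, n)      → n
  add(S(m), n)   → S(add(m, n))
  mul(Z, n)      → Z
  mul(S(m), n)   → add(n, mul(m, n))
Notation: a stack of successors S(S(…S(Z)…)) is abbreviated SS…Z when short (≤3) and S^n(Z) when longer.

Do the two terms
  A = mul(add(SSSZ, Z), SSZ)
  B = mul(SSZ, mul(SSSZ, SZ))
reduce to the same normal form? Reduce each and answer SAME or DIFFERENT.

Term A:
  start: mul(add(SSSZ, Z), SSZ)
  →1  mul(S(add(SSZ, Z)), SSZ)
  →2  add(SSZ, mul(add(SSZ, Z), SSZ))
  →3  S(add(SZ, mul(add(SSZ, Z), SSZ)))
  →4  S(S(add(Z, mul(add(SSZ, Z), SSZ))))
  →5  S(S(mul(add(SSZ, Z), SSZ)))
  →6  S(S(mul(S(add(SZ, Z)), SSZ)))
  →7  S(S(add(SSZ, mul(add(SZ, Z), SSZ))))
  →8  S(S(S(add(SZ, mul(add(SZ, Z), SSZ)))))
  →9  S(S(S(S(add(Z, mul(add(SZ, Z), SSZ))))))
  →10  S(S(S(S(mul(add(SZ, Z), SSZ)))))
  →11  S(S(S(S(mul(S(add(Z, Z)), SSZ)))))
  →12  S(S(S(S(add(SSZ, mul(add(Z, Z), SSZ))))))
  →13  S(S(S(S(S(add(SZ, mul(add(Z, Z), SSZ)))))))
  →14  S(S(S(S(S(S(add(Z, mul(add(Z, Z), SSZ))))))))
  →15  S(S(S(S(S(S(mul(add(Z, Z), SSZ)))))))
  →16  S(S(S(S(S(S(mul(Z, SSZ)))))))
  →17  S^6(Z)

Term B:
  start: mul(SSZ, mul(SSSZ, SZ))
  →1  add(mul(SSSZ, SZ), mul(SZ, mul(SSSZ, SZ)))
  →2  add(add(SZ, mul(SSZ, SZ)), mul(SZ, mul(SSSZ, SZ)))
  →3  add(S(add(Z, mul(SSZ, SZ))), mul(SZ, mul(SSSZ, SZ)))
  →4  S(add(add(Z, mul(SSZ, SZ)), mul(SZ, mul(SSSZ, SZ))))
  →5  S(add(mul(SSZ, SZ), mul(SZ, mul(SSSZ, SZ))))
  →6  S(add(add(SZ, mul(SZ, SZ)), mul(SZ, mul(SSSZ, SZ))))
  →7  S(add(S(add(Z, mul(SZ, SZ))), mul(SZ, mul(SSSZ, SZ))))
  →8  S(S(add(add(Z, mul(SZ, SZ)), mul(SZ, mul(SSSZ, SZ)))))
  →9  S(S(add(mul(SZ, SZ), mul(SZ, mul(SSSZ, SZ)))))
  →10  S(S(add(add(SZ, mul(Z, SZ)), mul(SZ, mul(SSSZ, SZ)))))
  →11  S(S(add(S(add(Z, mul(Z, SZ))), mul(SZ, mul(SSSZ, SZ)))))
  →12  S(S(S(add(add(Z, mul(Z, SZ)), mul(SZ, mul(SSSZ, SZ))))))
  →13  S(S(S(add(mul(Z, SZ), mul(SZ, mul(SSSZ, SZ))))))
  →14  S(S(S(add(Z, mul(SZ, mul(SSSZ, SZ))))))
  →15  S(S(S(mul(SZ, mul(SSSZ, SZ)))))
  →16  S(S(S(add(mul(SSSZ, SZ), mul(Z, mul(SSSZ, SZ))))))
  →17  S(S(S(add(add(SZ, mul(SSZ, SZ)), mul(Z, mul(SSSZ, SZ))))))
  →18  S(S(S(add(S(add(Z, mul(SSZ, SZ))), mul(Z, mul(SSSZ, SZ))))))
  →19  S(S(S(S(add(add(Z, mul(SSZ, SZ)), mul(Z, mul(SSSZ, SZ)))))))
  →20  S(S(S(S(add(mul(SSZ, SZ), mul(Z, mul(SSSZ, SZ)))))))
  →21  S(S(S(S(add(add(SZ, mul(SZ, SZ)), mul(Z, mul(SSSZ, SZ)))))))
  →22  S(S(S(S(add(S(add(Z, mul(SZ, SZ))), mul(Z, mul(SSSZ, SZ)))))))
  →23  S(S(S(S(S(add(add(Z, mul(SZ, SZ)), mul(Z, mul(SSSZ, SZ))))))))
  →24  S(S(S(S(S(add(mul(SZ, SZ), mul(Z, mul(SSSZ, SZ))))))))
  →25  S(S(S(S(S(add(add(SZ, mul(Z, SZ)), mul(Z, mul(SSSZ, SZ))))))))
  →26  S(S(S(S(S(add(S(add(Z, mul(Z, SZ))), mul(Z, mul(SSSZ, SZ))))))))
  →27  S(S(S(S(S(S(add(add(Z, mul(Z, SZ)), mul(Z, mul(SSSZ, SZ)))))))))
  →28  S(S(S(S(S(S(add(mul(Z, SZ), mul(Z, mul(SSSZ, SZ)))))))))
  →29  S(S(S(S(S(S(add(Z, mul(Z, mul(SSSZ, SZ)))))))))
  →30  S(S(S(S(S(S(mul(Z, mul(SSSZ, SZ))))))))
  →31  S^6(Z)

Answer: SAME — A ⇓ S^6(Z), B ⇓ S^6(Z)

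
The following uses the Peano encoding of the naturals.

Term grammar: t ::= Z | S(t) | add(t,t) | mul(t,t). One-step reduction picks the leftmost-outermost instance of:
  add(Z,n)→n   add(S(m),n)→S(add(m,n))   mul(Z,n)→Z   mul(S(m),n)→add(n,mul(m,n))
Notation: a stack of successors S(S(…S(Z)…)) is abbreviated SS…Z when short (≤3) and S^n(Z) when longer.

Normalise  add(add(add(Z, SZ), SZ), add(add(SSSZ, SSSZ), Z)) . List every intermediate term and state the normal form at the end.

  start: add(add(add(Z, SZ), SZ), add(add(SSSZ, SSSZ), Z))
  [1] add(add(SZ, SZ), add(add(SSSZ, SSSZ), Z))
  [2] add(S(add(Z, SZ)), add(add(SSSZ, SSSZ), Z))
  [3] S(add(add(Z, SZ), add(add(SSSZ, SSSZ), Z)))
  [4] S(add(SZ, add(add(SSSZ, SSSZ), Z)))
  [5] S(S(add(Z, add(add(SSSZ, SSSZ), Z))))
  [6] S(S(add(add(SSSZ, SSSZ), Z)))
  [7] S(S(add(S(add(SSZ, SSSZ)), Z)))
  [8] S(S(S(add(add(SSZ, SSSZ), Z))))
  [9] S(S(S(add(S(add(SZ, SSSZ)), Z))))
  [10] S(S(S(S(add(add(SZ, SSSZ), Z)))))
  [11] S(S(S(S(add(S(add(Z, SSSZ)), Z)))))
  [12] S(S(S(S(S(add(add(Z, SSSZ), Z))))))
  [13] S(S(S(S(S(add(SSSZ, Z))))))
  [14] S(S(S(S(S(S(add(SSZ, Z)))))))
  [15] S(S(S(S(S(S(S(add(SZ, Z))))))))
  [16] S(S(S(S(S(S(S(S(add(Z, Z)))))))))
  [17] S^8(Z)

Answer: normal form = S^8(Z)  (in 17 steps)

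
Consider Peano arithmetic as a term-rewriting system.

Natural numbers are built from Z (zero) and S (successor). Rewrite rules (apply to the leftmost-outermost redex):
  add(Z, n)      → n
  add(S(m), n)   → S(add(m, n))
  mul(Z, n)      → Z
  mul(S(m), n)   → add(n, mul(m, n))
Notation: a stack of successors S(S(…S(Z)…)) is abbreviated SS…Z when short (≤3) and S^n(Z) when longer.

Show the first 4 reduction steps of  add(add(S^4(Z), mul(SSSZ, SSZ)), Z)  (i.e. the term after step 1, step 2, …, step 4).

  start: add(add(S^4(Z), mul(SSSZ, SSZ)), Z)
  step 1: add(S(add(SSSZ, mul(SSSZ, SSZ))), Z)
  step 2: S(add(add(SSSZ, mul(SSSZ, SSZ)), Z))
  step 3: S(add(S(add(SSZ, mul(SSSZ, SSZ))), Z))
  step 4: S(S(add(add(SSZ, mul(SSSZ, SSZ)), Z)))

Answer: after 4 steps: S(S(add(add(SSZ, mul(SSSZ, SSZ)), Z)))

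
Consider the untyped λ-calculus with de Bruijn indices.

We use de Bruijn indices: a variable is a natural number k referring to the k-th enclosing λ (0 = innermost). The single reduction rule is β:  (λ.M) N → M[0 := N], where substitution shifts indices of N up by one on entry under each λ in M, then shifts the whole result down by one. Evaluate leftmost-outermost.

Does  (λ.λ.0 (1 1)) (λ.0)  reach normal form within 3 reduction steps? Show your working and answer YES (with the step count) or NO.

Answer: YES — reaches normal form λ.0 (λ.0) in 2 ≤ 3 steps

Reduction:
  start: (λ.λ.0 (1 1)) (λ.0)
  [1] λ.0 ((λ.0) (λ.0))
  [2] λ.0 (λ.0)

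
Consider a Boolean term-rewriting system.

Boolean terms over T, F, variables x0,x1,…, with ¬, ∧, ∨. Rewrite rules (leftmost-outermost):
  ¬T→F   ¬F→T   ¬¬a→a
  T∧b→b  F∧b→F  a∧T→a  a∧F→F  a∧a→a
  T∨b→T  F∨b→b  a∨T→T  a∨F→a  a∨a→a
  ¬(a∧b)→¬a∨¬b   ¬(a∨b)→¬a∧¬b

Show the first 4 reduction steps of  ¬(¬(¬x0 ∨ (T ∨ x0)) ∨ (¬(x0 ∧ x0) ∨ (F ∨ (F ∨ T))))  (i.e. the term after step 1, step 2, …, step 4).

  start: ¬(¬(¬x0 ∨ (T ∨ x0)) ∨ (¬(x0 ∧ x0) ∨ (F ∨ (F ∨ T))))
  [1] ¬¬(¬x0 ∨ (T ∨ x0)) ∧ ¬(¬(x0 ∧ x0) ∨ (F ∨ (F ∨ T)))
  [2] (¬x0 ∨ (T ∨ x0)) ∧ ¬(¬(x0 ∧ x0) ∨ (F ∨ (F ∨ T)))
  [3] (¬x0 ∨ T) ∧ ¬(¬(x0 ∧ x0) ∨ (F ∨ (F ∨ T)))
  [4] T ∧ ¬(¬(x0 ∧ x0) ∨ (F ∨ (F ∨ T)))

Answer: after 4 steps: T ∧ ¬(¬(x0 ∧ x0) ∨ (F ∨ (F ∨ T)))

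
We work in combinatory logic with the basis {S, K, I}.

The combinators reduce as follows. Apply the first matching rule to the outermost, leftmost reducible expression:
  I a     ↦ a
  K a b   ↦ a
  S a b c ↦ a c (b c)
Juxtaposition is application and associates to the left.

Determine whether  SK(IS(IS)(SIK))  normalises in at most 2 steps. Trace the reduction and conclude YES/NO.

  start: SK(IS(IS)(SIK))
  step 1: SK(S(IS)(SIK))
  step 2: SK(SS(SIK))

Answer: YES — reaches normal form SK(SS(SIK)) in 2 ≤ 2 steps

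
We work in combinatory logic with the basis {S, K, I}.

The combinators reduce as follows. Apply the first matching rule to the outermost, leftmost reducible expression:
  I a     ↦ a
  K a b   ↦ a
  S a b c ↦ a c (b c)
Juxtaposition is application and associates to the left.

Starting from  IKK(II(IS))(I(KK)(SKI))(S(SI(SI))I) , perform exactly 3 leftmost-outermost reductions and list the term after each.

  start: IKK(II(IS))(I(KK)(SKI))(S(SI(SI))I)
  step 1: KK(II(IS))(I(KK)(SKI))(S(SI(SI))I)
  step 2: K(I(KK)(SKI))(S(SI(SI))I)
  step 3: I(KK)(SKI)

Answer: after 3 steps: I(KK)(SKI)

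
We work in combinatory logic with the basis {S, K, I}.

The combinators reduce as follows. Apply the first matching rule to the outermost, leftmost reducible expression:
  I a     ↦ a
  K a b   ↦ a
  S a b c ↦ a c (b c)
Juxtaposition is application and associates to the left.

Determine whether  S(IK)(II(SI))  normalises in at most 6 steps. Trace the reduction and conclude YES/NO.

  start: S(IK)(II(SI))
  step 1: SK(II(SI))
  step 2: SK(I(SI))
  step 3: SK(SI)

Answer: YES — reaches normal form SK(SI) in 3 ≤ 6 steps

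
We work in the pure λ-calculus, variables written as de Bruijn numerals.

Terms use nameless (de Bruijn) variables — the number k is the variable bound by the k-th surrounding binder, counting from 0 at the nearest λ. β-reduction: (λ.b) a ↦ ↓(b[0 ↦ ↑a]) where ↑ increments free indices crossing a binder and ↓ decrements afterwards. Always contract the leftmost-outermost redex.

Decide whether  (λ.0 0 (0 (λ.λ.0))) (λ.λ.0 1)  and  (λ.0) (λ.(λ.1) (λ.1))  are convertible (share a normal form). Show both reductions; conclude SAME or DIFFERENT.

Term A:
  start: (λ.0 0 (0 (λ.λ.0))) (λ.λ.0 1)
  [1] (λ.λ.0 1) (λ.λ.0 1) ((λ.λ.0 1) (λ.λ.0))
  [2] (λ.0 (λ.λ.0 1)) ((λ.λ.0 1) (λ.λ.0))
  [3] (λ.λ.0 1) (λ.λ.0) (λ.λ.0 1)
  [4] (λ.0 (λ.λ.0)) (λ.λ.0 1)
  [5] (λ.λ.0 1) (λ.λ.0)
  [6] λ.0 (λ.λ.0)

Term B:
  start: (λ.0) (λ.(λ.1) (λ.1))
  [1] λ.(λ.1) (λ.1)
  [2] λ.0

Answer: DIFFERENT — A ⇓ λ.0 (λ.λ.0), B ⇓ λ.0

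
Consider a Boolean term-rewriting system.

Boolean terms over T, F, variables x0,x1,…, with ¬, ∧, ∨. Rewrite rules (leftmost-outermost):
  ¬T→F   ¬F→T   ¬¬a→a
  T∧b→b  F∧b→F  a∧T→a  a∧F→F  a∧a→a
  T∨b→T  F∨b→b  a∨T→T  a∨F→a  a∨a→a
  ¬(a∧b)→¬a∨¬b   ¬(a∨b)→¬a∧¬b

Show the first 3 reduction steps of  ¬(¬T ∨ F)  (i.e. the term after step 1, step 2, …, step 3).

  start: ¬(¬T ∨ F)
  →1  ¬¬T ∧ ¬F
  →2  T ∧ ¬F
  →3  ¬F

Answer: after 3 steps: ¬F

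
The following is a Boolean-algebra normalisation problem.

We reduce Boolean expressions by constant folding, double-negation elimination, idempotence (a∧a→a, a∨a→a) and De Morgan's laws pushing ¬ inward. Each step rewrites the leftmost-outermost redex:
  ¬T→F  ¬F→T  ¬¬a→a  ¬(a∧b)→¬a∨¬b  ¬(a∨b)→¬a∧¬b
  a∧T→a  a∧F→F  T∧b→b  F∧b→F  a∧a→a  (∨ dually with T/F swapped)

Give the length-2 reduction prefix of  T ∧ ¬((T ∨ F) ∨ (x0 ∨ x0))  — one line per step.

  start: T ∧ ¬((T ∨ F) ∨ (x0 ∨ x0))
  step 1: ¬((T ∨ F) ∨ (x0 ∨ x0))
  step 2: ¬(T ∨ F) ∧ ¬(x0 ∨ x0)

Answer: after 2 steps: ¬(T ∨ F) ∧ ¬(x0 ∨ x0)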